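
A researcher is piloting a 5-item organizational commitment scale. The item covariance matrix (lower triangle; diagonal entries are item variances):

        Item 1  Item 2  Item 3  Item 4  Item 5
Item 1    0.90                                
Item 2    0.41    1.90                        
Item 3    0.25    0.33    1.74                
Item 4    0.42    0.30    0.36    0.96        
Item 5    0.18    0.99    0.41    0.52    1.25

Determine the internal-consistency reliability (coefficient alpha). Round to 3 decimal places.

Σσᵢ² = 0.90 + 1.90 + 1.74 + 0.96 + 1.25 = 6.75
Σ_{i<j} σ_ij = 4.17
σ²_total = 6.75 + 2 × 4.17 = 15.09
α = (k/(k−1))·(1 − Σσᵢ²/σ²_total) = (5/4)·(1 − 6.75/15.09) = 0.691

coefficient alpha = 0.691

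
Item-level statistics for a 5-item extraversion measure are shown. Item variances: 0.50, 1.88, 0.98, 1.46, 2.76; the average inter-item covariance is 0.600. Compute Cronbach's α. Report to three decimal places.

α = 0.766

Σσᵢ² = 0.50 + 1.88 + 0.98 + 1.46 + 2.76 = 7.58
Sum of the 10 distinct covariances = 10 × 0.600 = 6.000
σ²_total = Σσᵢ² + 2·Σcov = 7.58 + 2 × 6.000 = 19.580
α = (5/4)·(1 − 7.58/19.580) = 0.766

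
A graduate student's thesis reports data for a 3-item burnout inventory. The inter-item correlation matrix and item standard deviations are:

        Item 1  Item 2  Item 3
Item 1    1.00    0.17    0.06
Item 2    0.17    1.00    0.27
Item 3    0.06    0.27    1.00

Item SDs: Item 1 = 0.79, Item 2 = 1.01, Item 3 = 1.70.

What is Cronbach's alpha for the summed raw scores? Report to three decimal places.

Σσ²ᵢ = 0.79² + 1.01² + 1.70² = 4.5342
Covariances σ_ij = r_ij · s_i · s_j:
  σ(Item 1,Item 2) = 0.17 × 0.79 × 1.01 = 0.1356
  σ(Item 1,Item 3) = 0.06 × 0.79 × 1.70 = 0.0806
  σ(Item 2,Item 3) = 0.27 × 1.01 × 1.70 = 0.4636
σ²_T = Σσ²ᵢ + 2·Σσ_ij = 4.5342 + 2 × 0.6798 = 5.8938
α = (3/2)·(1 − 4.5342/5.8938) = 0.346

α = 0.346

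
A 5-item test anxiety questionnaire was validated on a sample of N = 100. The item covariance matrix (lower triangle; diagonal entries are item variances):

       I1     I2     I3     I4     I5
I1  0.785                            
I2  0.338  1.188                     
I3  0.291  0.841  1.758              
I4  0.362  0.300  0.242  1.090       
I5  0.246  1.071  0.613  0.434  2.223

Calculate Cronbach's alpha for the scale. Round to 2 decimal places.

ΣVar(i) = 0.785 + 1.188 + 1.758 + 1.090 + 2.223 = 7.044
Sum of off-diagonal covariances = 4.738
σ²_total = 7.044 + 2 × 4.738 = 16.520
α = (k/(k−1))·(1 − ΣVar(i)/σ²_total) = (5/4)·(1 − 7.044/16.520) = 0.72

Cronbach's alpha = 0.72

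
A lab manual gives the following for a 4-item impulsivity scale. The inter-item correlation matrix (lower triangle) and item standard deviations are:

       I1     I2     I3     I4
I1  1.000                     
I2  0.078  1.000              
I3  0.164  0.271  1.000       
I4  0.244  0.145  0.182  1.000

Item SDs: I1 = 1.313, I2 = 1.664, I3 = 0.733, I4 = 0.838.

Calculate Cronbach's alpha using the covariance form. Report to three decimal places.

Σσ²ᵢ = 1.313² + 1.664² + 0.733² + 0.838² = 5.7324
Covariances σ_ij = r_ij · s_i · s_j:
  σ(I1,I2) = 0.078 × 1.313 × 1.664 = 0.1704
  σ(I1,I3) = 0.164 × 1.313 × 0.733 = 0.1578
  σ(I1,I4) = 0.244 × 1.313 × 0.838 = 0.2685
  σ(I2,I3) = 0.271 × 1.664 × 0.733 = 0.3305
  σ(I2,I4) = 0.145 × 1.664 × 0.838 = 0.2022
  σ(I3,I4) = 0.182 × 0.733 × 0.838 = 0.1118
σ²_T = Σσ²ᵢ + 2·Σσ_ij = 5.7324 + 2 × 1.2412 = 8.2148
α = (4/3)·(1 − 5.7324/8.2148) = 0.403

Cronbach's alpha = 0.403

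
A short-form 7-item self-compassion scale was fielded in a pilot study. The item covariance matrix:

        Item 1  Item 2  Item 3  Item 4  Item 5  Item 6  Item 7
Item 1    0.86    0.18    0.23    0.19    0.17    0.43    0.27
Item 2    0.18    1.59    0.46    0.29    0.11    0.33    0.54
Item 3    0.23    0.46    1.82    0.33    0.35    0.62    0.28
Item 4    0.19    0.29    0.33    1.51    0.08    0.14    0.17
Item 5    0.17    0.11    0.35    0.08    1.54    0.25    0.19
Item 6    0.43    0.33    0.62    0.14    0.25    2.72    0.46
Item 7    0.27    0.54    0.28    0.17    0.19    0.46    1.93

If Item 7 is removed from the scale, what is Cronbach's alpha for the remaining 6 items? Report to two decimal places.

α = 0.54

Remaining items: Item 1, Item 2, Item 3, Item 4, Item 5, Item 6 (k = 6).
Σσᵢ² = 0.86 + 1.59 + 1.82 + 1.51 + 1.54 + 2.72 = 10.04
total variance = 10.04 + 2 × 4.16 = 18.36
α (item deleted) = (6/5)·(1 − 10.04/18.36) = 0.54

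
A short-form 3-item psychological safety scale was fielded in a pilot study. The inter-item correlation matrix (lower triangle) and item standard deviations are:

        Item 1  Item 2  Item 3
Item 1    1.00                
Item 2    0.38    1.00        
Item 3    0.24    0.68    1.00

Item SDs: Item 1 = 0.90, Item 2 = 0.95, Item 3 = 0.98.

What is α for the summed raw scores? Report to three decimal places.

Σσ²ᵢ = 0.90² + 0.95² + 0.98² = 2.6729
Covariances σ_ij = r_ij · s_i · s_j:
  σ(Item 1,Item 2) = 0.38 × 0.90 × 0.95 = 0.3249
  σ(Item 1,Item 3) = 0.24 × 0.90 × 0.98 = 0.2117
  σ(Item 2,Item 3) = 0.68 × 0.95 × 0.98 = 0.6331
σ²_T = Σσ²ᵢ + 2·Σσ_ij = 2.6729 + 2 × 1.1697 = 5.0123
α = (3/2)·(1 − 2.6729/5.0123) = 0.700

α = 0.700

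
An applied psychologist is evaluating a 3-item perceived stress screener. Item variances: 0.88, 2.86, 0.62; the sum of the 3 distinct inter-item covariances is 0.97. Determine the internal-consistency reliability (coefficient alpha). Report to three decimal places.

coefficient alpha = 0.462

sum of item variances = 0.88 + 2.86 + 0.62 = 4.36
Sum of distinct covariances = 0.97
Var(T) = sum of item variances + 2·Σcov = 4.36 + 2 × 0.97 = 6.30
α = (3/2)·(1 − 4.36/6.30) = 0.462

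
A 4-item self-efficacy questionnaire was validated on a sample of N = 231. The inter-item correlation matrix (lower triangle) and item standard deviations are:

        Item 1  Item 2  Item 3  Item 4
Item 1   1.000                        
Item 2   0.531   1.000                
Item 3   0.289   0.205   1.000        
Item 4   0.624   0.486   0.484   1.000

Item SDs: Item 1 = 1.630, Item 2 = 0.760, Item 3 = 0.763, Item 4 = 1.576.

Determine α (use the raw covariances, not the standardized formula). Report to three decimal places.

Σσ²ᵢ = 1.630² + 0.760² + 0.763² + 1.576² = 6.3004
Covariances σ_ij = r_ij · s_i · s_j:
  σ(Item 1,Item 2) = 0.531 × 1.630 × 0.760 = 0.6578
  σ(Item 1,Item 3) = 0.289 × 1.630 × 0.763 = 0.3594
  σ(Item 1,Item 4) = 0.624 × 1.630 × 1.576 = 1.6030
  σ(Item 2,Item 3) = 0.205 × 0.760 × 0.763 = 0.1189
  σ(Item 2,Item 4) = 0.486 × 0.760 × 1.576 = 0.5821
  σ(Item 3,Item 4) = 0.484 × 0.763 × 1.576 = 0.5820
σ²_T = Σσ²ᵢ + 2·Σσ_ij = 6.3004 + 2 × 3.9032 = 14.1068
α = (4/3)·(1 − 6.3004/14.1068) = 0.738

α = 0.738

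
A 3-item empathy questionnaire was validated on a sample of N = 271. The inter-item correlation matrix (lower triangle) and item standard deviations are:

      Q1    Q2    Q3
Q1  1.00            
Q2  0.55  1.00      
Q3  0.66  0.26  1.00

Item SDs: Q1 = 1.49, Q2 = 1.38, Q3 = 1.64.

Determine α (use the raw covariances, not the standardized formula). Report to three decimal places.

Σσ²ᵢ = 1.49² + 1.38² + 1.64² = 6.8141
Covariances σ_ij = r_ij · s_i · s_j:
  σ(Q1,Q2) = 0.55 × 1.49 × 1.38 = 1.1309
  σ(Q1,Q3) = 0.66 × 1.49 × 1.64 = 1.6128
  σ(Q2,Q3) = 0.26 × 1.38 × 1.64 = 0.5884
σ²_T = Σσ²ᵢ + 2·Σσ_ij = 6.8141 + 2 × 3.3321 = 13.4783
α = (3/2)·(1 − 6.8141/13.4783) = 0.742

α = 0.742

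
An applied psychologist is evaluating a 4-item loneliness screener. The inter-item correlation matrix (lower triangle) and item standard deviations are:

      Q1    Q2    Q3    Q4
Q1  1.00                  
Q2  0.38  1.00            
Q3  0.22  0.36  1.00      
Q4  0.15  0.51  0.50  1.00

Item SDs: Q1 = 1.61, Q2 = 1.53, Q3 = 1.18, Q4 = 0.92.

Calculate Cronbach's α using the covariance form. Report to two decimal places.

α = 0.66

Σσ²ᵢ = 1.61² + 1.53² + 1.18² + 0.92² = 7.1718
Covariances σ_ij = r_ij · s_i · s_j:
  σ(Q1,Q2) = 0.38 × 1.61 × 1.53 = 0.9361
  σ(Q1,Q3) = 0.22 × 1.61 × 1.18 = 0.4180
  σ(Q1,Q4) = 0.15 × 1.61 × 0.92 = 0.2222
  σ(Q2,Q3) = 0.36 × 1.53 × 1.18 = 0.6499
  σ(Q2,Q4) = 0.51 × 1.53 × 0.92 = 0.7179
  σ(Q3,Q4) = 0.50 × 1.18 × 0.92 = 0.5428
σ²_T = Σσ²ᵢ + 2·Σσ_ij = 7.1718 + 2 × 3.4869 = 14.1456
α = (4/3)·(1 − 7.1718/14.1456) = 0.66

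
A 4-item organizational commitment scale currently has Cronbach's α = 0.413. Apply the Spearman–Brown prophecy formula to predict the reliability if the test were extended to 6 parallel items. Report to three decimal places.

predicted reliability = 0.513

Length factor m = 6/4 = 1.5000
α' = m·α / (1 + (m−1)·α)
   = 6/4 × 0.413 / (1 + (6/4 − 1) × 0.413)
   = 0.6195 / 1.2065 = 0.513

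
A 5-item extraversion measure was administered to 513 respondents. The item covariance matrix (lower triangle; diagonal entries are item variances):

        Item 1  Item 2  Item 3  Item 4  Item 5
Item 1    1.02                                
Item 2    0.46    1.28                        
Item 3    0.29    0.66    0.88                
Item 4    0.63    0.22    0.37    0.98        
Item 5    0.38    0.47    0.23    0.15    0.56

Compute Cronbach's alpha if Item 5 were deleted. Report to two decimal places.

Remaining items: Item 1, Item 2, Item 3, Item 4 (k = 4).
ΣVar(i) = 1.02 + 1.28 + 0.88 + 0.98 = 4.16
σ²_total = 4.16 + 2 × 2.63 = 9.42
α (item deleted) = (4/3)·(1 − 4.16/9.42) = 0.74

α = 0.74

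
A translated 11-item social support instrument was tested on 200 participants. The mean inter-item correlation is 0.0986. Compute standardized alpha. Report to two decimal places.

Standardized α = k·r̄ / (1 + (k−1)·r̄) = 11 × 0.0986 / (1 + 10 × 0.0986)
  = 1.0846 / 1.9860 = 0.55

α = 0.55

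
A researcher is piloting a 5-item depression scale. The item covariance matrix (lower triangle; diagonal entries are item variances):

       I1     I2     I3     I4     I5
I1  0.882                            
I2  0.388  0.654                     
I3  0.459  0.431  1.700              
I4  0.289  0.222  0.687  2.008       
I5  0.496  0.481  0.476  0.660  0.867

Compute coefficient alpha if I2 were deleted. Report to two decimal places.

coefficient alpha = 0.71

Remaining items: I1, I3, I4, I5 (k = 4).
Σσᵢ² = 0.882 + 1.700 + 2.008 + 0.867 = 5.457
Var(T) = 5.457 + 2 × 3.067 = 11.591
α (item deleted) = (4/3)·(1 − 5.457/11.591) = 0.71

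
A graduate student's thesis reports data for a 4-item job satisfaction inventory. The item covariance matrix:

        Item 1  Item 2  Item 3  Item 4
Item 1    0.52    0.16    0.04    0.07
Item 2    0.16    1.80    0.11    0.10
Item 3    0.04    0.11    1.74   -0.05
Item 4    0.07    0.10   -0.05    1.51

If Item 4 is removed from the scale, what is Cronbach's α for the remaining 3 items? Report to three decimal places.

Remaining items: Item 1, Item 2, Item 3 (k = 3).
Σσᵢ² = 0.52 + 1.80 + 1.74 = 4.06
total variance = 4.06 + 2 × 0.31 = 4.68
α (item deleted) = (3/2)·(1 − 4.06/4.68) = 0.199

Cronbach's α = 0.199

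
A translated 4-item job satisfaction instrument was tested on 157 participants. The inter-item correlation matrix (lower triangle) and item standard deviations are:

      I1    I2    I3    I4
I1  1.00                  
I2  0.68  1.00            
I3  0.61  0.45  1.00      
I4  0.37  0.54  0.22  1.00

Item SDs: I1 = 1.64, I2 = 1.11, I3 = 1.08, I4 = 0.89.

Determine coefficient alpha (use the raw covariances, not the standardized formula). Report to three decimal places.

Σσ²ᵢ = 1.64² + 1.11² + 1.08² + 0.89² = 5.8802
Covariances σ_ij = r_ij · s_i · s_j:
  σ(I1,I2) = 0.68 × 1.64 × 1.11 = 1.2379
  σ(I1,I3) = 0.61 × 1.64 × 1.08 = 1.0804
  σ(I1,I4) = 0.37 × 1.64 × 0.89 = 0.5401
  σ(I2,I3) = 0.45 × 1.11 × 1.08 = 0.5395
  σ(I2,I4) = 0.54 × 1.11 × 0.89 = 0.5335
  σ(I3,I4) = 0.22 × 1.08 × 0.89 = 0.2115
σ²_T = Σσ²ᵢ + 2·Σσ_ij = 5.8802 + 2 × 4.1429 = 14.1660
α = (4/3)·(1 − 5.8802/14.1660) = 0.780

α = 0.780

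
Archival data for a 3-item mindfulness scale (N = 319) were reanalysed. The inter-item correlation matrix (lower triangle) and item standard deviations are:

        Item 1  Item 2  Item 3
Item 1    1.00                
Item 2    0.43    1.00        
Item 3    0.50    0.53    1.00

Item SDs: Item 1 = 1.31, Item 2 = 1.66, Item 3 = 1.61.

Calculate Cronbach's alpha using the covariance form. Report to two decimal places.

Σσ²ᵢ = 1.31² + 1.66² + 1.61² = 7.0638
Covariances σ_ij = r_ij · s_i · s_j:
  σ(Item 1,Item 2) = 0.43 × 1.31 × 1.66 = 0.9351
  σ(Item 1,Item 3) = 0.50 × 1.31 × 1.61 = 1.0546
  σ(Item 2,Item 3) = 0.53 × 1.66 × 1.61 = 1.4165
σ²_T = Σσ²ᵢ + 2·Σσ_ij = 7.0638 + 2 × 3.4062 = 13.8762
α = (3/2)·(1 − 7.0638/13.8762) = 0.74

α = 0.74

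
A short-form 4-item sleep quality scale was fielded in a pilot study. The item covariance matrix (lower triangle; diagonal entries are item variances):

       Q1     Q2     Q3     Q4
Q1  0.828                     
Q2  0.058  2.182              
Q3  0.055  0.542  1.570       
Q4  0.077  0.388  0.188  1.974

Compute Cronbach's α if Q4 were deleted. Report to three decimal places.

Cronbach's α = 0.334

Remaining items: Q1, Q2, Q3 (k = 3).
sum of item variances = 0.828 + 2.182 + 1.570 = 4.580
σ²_T = 4.580 + 2 × 0.655 = 5.890
α (item deleted) = (3/2)·(1 − 4.580/5.890) = 0.334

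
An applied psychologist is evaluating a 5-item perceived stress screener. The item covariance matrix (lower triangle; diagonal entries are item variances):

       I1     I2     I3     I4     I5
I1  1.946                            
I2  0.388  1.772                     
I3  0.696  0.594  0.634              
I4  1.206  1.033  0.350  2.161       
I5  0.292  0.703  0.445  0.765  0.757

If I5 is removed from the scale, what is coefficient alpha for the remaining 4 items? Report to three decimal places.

Remaining items: I1, I2, I3, I4 (k = 4).
Σσ²ᵢ = 1.946 + 1.772 + 0.634 + 2.161 = 6.513
Var(T) = 6.513 + 2 × 4.267 = 15.047
α (item deleted) = (4/3)·(1 − 6.513/15.047) = 0.756

coefficient alpha = 0.756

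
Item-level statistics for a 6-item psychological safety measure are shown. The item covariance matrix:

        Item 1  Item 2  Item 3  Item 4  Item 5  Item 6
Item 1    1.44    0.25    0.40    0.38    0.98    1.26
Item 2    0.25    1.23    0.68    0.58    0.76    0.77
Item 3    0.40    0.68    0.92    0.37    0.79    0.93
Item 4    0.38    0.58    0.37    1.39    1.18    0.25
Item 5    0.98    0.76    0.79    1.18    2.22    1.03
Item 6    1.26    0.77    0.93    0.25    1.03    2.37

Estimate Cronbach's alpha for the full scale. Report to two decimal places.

Σσ²ᵢ = 1.44 + 1.23 + 0.92 + 1.39 + 2.22 + 2.37 = 9.57
Sum of off-diagonal covariances = 10.61
Var(T) = 9.57 + 2 × 10.61 = 30.79
α = (k/(k−1))·(1 − Σσ²ᵢ/Var(T)) = (6/5)·(1 − 9.57/30.79) = 0.83

α = 0.83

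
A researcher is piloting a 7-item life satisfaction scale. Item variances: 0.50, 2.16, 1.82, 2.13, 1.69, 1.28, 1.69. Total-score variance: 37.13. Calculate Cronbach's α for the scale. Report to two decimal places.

α = 0.81

ΣVar(i) = 0.50 + 2.16 + 1.82 + 2.13 + 1.69 + 1.28 + 1.69 = 11.27
α = (k/(k−1))·(1 − ΣVar(i)/σ²_T) = (7/6)·(1 − 11.27/37.13) = 0.81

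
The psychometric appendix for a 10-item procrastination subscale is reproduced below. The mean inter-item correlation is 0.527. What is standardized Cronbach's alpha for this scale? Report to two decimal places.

Standardized α = k·r̄ / (1 + (k−1)·r̄) = 10 × 0.527 / (1 + 9 × 0.527)
  = 5.2700 / 5.7430 = 0.92

standardized Cronbach's alpha = 0.92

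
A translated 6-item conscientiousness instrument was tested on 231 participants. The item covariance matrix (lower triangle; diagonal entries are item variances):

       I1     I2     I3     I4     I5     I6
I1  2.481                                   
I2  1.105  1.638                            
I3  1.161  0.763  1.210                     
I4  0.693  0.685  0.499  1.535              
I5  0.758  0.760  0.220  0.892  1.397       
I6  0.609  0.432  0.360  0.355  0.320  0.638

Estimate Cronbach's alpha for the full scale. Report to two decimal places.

sum of item variances = 2.481 + 1.638 + 1.210 + 1.535 + 1.397 + 0.638 = 8.899
Sum of off-diagonal covariances = 9.612
Var(T) = 8.899 + 2 × 9.612 = 28.123
α = (k/(k−1))·(1 − sum of item variances/Var(T)) = (6/5)·(1 − 8.899/28.123) = 0.82

Cronbach's alpha = 0.82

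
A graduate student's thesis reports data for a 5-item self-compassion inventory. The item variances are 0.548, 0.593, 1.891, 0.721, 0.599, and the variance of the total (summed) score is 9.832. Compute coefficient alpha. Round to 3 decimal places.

ΣVar(i) = 0.548 + 0.593 + 1.891 + 0.721 + 0.599 = 4.352
α = (k/(k−1))·(1 − ΣVar(i)/Var(T)) = (5/4)·(1 − 4.352/9.832) = 0.697

coefficient alpha = 0.697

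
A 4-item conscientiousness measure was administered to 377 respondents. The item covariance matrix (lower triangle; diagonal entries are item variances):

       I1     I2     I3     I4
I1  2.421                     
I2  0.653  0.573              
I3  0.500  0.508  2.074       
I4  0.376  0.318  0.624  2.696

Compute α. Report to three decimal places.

Σσ²ᵢ = 2.421 + 0.573 + 2.074 + 2.696 = 7.764
Sum of the distinct covariances = 2.979
Var(T) = 7.764 + 2 × 2.979 = 13.722
α = (k/(k−1))·(1 − Σσ²ᵢ/Var(T)) = (4/3)·(1 − 7.764/13.722) = 0.579

α = 0.579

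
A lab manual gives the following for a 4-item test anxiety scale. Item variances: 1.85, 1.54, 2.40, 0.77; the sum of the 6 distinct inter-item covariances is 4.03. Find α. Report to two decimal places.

Σσᵢ² = 1.85 + 1.54 + 2.40 + 0.77 = 6.56
Sum of distinct covariances = 4.03
σ²_total = Σσᵢ² + 2·Σcov = 6.56 + 2 × 4.03 = 14.62
α = (4/3)·(1 − 6.56/14.62) = 0.74

α = 0.74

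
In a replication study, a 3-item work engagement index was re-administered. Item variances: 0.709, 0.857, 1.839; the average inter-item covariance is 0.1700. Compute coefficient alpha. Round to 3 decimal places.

α = 0.346

ΣVar(i) = 0.709 + 0.857 + 1.839 = 3.405
Sum of the 3 distinct covariances = 3 × 0.1700 = 0.5100
total variance = ΣVar(i) + 2·Σcov = 3.405 + 2 × 0.5100 = 4.4250
α = (3/2)·(1 − 3.405/4.4250) = 0.346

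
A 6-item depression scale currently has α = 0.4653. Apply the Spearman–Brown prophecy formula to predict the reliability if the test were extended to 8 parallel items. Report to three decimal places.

Length factor m = 8/6 = 1.3333
α' = m·α / (1 + (m−1)·α)
   = 8/6 × 0.4653 / (1 + (8/6 − 1) × 0.4653)
   = 0.6204 / 1.1551 = 0.537

predicted reliability = 0.537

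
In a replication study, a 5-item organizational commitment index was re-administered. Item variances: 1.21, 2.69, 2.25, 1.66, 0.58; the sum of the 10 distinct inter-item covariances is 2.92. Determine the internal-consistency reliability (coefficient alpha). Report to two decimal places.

α = 0.51

sum of item variances = 1.21 + 2.69 + 2.25 + 1.66 + 0.58 = 8.39
Sum of distinct covariances = 2.92
Var(T) = sum of item variances + 2·Σcov = 8.39 + 2 × 2.92 = 14.23
α = (5/4)·(1 − 8.39/14.23) = 0.51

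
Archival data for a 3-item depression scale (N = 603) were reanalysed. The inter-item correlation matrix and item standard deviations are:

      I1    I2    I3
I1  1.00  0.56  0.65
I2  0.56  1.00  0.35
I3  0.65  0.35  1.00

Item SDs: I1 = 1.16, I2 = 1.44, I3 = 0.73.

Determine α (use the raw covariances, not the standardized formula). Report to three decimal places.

Σσ²ᵢ = 1.16² + 1.44² + 0.73² = 3.9521
Covariances σ_ij = r_ij · s_i · s_j:
  σ(I1,I2) = 0.56 × 1.16 × 1.44 = 0.9354
  σ(I1,I3) = 0.65 × 1.16 × 0.73 = 0.5504
  σ(I2,I3) = 0.35 × 1.44 × 0.73 = 0.3679
σ²_T = Σσ²ᵢ + 2·Σσ_ij = 3.9521 + 2 × 1.8537 = 7.6595
α = (3/2)·(1 − 3.9521/7.6595) = 0.726

α = 0.726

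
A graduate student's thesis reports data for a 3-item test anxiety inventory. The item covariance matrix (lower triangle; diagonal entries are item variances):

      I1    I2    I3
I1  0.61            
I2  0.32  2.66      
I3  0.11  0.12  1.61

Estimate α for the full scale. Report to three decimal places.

sum of item variances = 0.61 + 2.66 + 1.61 = 4.88
Sum of off-diagonal covariances = 0.55
σ²_T = 4.88 + 2 × 0.55 = 5.98
α = (k/(k−1))·(1 − sum of item variances/σ²_T) = (3/2)·(1 − 4.88/5.98) = 0.276

α = 0.276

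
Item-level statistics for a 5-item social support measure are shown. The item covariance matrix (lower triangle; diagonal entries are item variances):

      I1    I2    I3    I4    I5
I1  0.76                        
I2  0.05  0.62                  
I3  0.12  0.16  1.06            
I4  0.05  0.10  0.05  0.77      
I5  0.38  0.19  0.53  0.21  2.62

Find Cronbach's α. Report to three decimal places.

Cronbach's α = 0.484

Σσ²ᵢ = 0.76 + 0.62 + 1.06 + 0.77 + 2.62 = 5.83
Sum of off-diagonal covariances = 1.84
σ²_T = 5.83 + 2 × 1.84 = 9.51
α = (k/(k−1))·(1 − Σσ²ᵢ/σ²_T) = (5/4)·(1 − 5.83/9.51) = 0.484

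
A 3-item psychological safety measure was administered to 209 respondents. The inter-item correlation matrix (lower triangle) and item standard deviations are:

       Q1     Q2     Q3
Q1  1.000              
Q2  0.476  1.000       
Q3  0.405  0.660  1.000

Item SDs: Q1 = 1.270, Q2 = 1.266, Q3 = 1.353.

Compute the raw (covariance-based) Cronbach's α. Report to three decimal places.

Σσ²ᵢ = 1.270² + 1.266² + 1.353² = 5.0463
Covariances σ_ij = r_ij · s_i · s_j:
  σ(Q1,Q2) = 0.476 × 1.270 × 1.266 = 0.7653
  σ(Q1,Q3) = 0.405 × 1.270 × 1.353 = 0.6959
  σ(Q2,Q3) = 0.660 × 1.266 × 1.353 = 1.1305
σ²_T = Σσ²ᵢ + 2·Σσ_ij = 5.0463 + 2 × 2.5917 = 10.2297
α = (3/2)·(1 − 5.0463/10.2297) = 0.760

Cronbach's α = 0.760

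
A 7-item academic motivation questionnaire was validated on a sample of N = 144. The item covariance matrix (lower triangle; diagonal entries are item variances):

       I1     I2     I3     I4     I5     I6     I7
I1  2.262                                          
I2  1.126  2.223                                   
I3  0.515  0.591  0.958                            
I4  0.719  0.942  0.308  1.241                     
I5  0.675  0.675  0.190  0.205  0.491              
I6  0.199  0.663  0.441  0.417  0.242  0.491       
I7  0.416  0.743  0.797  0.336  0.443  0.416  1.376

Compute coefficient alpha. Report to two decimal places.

Σσᵢ² = 2.262 + 2.223 + 0.958 + 1.241 + 0.491 + 0.491 + 1.376 = 9.042
Sum of the distinct covariances = 11.059
total variance = 9.042 + 2 × 11.059 = 31.160
α = (k/(k−1))·(1 − Σσᵢ²/total variance) = (7/6)·(1 − 9.042/31.160) = 0.83

coefficient alpha = 0.83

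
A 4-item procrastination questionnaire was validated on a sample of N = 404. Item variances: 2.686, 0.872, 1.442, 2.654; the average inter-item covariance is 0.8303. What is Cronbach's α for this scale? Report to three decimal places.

Cronbach's α = 0.754

sum of item variances = 2.686 + 0.872 + 1.442 + 2.654 = 7.654
Sum of the 6 distinct covariances = 6 × 0.8303 = 4.9818
σ²_total = sum of item variances + 2·Σcov = 7.654 + 2 × 4.9818 = 17.6176
α = (4/3)·(1 − 7.654/17.6176) = 0.754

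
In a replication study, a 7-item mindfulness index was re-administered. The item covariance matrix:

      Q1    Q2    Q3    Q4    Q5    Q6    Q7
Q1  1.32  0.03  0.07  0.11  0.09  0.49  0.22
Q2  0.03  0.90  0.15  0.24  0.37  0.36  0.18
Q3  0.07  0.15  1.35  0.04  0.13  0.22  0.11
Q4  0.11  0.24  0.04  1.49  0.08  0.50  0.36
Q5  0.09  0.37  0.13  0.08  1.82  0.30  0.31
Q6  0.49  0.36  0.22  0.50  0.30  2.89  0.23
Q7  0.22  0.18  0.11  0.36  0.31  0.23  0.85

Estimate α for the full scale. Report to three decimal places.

α = 0.541

ΣVar(i) = 1.32 + 0.90 + 1.35 + 1.49 + 1.82 + 2.89 + 0.85 = 10.62
Sum of the distinct covariances = 4.59
σ²_T = 10.62 + 2 × 4.59 = 19.80
α = (k/(k−1))·(1 − ΣVar(i)/σ²_T) = (7/6)·(1 − 10.62/19.80) = 0.541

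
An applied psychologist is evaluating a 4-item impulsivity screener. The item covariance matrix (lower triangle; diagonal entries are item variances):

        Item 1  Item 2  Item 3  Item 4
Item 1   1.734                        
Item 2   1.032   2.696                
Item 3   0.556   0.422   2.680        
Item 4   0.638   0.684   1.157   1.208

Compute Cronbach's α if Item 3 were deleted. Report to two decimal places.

Remaining items: Item 1, Item 2, Item 4 (k = 3).
Σσ²ᵢ = 1.734 + 2.696 + 1.208 = 5.638
σ²_T = 5.638 + 2 × 2.354 = 10.346
α (item deleted) = (3/2)·(1 − 5.638/10.346) = 0.68

Cronbach's α = 0.68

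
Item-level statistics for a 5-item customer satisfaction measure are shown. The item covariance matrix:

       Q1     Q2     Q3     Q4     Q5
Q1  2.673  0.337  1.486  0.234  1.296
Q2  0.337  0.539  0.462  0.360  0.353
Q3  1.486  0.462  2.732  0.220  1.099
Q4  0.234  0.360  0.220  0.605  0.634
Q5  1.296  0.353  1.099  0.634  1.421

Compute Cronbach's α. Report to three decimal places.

α = 0.774

Σσ²ᵢ = 2.673 + 0.539 + 2.732 + 0.605 + 1.421 = 7.970
Sum of the distinct covariances = 6.481
σ²_T = 7.970 + 2 × 6.481 = 20.932
α = (k/(k−1))·(1 − Σσ²ᵢ/σ²_T) = (5/4)·(1 − 7.970/20.932) = 0.774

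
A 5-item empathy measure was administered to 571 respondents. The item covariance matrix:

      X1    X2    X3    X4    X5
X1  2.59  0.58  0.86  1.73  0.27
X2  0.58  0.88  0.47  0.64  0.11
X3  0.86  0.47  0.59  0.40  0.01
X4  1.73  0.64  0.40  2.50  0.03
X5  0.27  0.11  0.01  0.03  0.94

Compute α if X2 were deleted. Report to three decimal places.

Remaining items: X1, X3, X4, X5 (k = 4).
Σσ²ᵢ = 2.59 + 0.59 + 2.50 + 0.94 = 6.62
Var(T) = 6.62 + 2 × 3.30 = 13.22
α (item deleted) = (4/3)·(1 − 6.62/13.22) = 0.666

α = 0.666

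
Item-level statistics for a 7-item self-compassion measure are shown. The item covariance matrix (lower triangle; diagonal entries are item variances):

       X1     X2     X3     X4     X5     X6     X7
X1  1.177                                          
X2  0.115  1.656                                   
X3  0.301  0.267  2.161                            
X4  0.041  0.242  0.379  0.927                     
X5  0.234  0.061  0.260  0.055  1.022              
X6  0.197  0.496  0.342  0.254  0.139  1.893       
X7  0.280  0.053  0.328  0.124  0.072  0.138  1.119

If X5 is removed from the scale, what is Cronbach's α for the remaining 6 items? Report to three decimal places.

Remaining items: X1, X2, X3, X4, X6, X7 (k = 6).
ΣVar(i) = 1.177 + 1.656 + 2.161 + 0.927 + 1.893 + 1.119 = 8.933
total variance = 8.933 + 2 × 3.557 = 16.047
α (item deleted) = (6/5)·(1 − 8.933/16.047) = 0.532

α = 0.532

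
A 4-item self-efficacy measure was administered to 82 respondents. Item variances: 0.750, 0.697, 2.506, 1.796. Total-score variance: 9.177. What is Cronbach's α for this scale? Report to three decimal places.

α = 0.498

Σσ²ᵢ = 0.750 + 0.697 + 2.506 + 1.796 = 5.749
α = (k/(k−1))·(1 − Σσ²ᵢ/Var(T)) = (4/3)·(1 − 5.749/9.177) = 0.498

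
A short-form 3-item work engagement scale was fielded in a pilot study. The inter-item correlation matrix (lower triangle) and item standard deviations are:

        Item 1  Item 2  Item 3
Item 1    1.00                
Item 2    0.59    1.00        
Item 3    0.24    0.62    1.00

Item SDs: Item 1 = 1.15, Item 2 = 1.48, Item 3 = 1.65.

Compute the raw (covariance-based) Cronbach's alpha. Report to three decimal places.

Σσ²ᵢ = 1.15² + 1.48² + 1.65² = 6.2354
Covariances σ_ij = r_ij · s_i · s_j:
  σ(Item 1,Item 2) = 0.59 × 1.15 × 1.48 = 1.0042
  σ(Item 1,Item 3) = 0.24 × 1.15 × 1.65 = 0.4554
  σ(Item 2,Item 3) = 0.62 × 1.48 × 1.65 = 1.5140
σ²_T = Σσ²ᵢ + 2·Σσ_ij = 6.2354 + 2 × 2.9736 = 12.1826
α = (3/2)·(1 − 6.2354/12.1826) = 0.732

α = 0.732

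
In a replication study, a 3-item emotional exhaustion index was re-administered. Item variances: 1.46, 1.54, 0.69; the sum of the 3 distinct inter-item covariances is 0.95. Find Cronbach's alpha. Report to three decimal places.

Σσ²ᵢ = 1.46 + 1.54 + 0.69 = 3.69
Sum of distinct covariances = 0.95
Var(T) = Σσ²ᵢ + 2·Σcov = 3.69 + 2 × 0.95 = 5.59
α = (3/2)·(1 − 3.69/5.59) = 0.510

α = 0.510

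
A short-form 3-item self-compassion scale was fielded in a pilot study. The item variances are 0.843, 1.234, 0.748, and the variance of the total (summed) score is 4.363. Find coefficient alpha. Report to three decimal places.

sum of item variances = 0.843 + 1.234 + 0.748 = 2.825
α = (k/(k−1))·(1 − sum of item variances/σ²_total) = (3/2)·(1 − 2.825/4.363) = 0.529

coefficient alpha = 0.529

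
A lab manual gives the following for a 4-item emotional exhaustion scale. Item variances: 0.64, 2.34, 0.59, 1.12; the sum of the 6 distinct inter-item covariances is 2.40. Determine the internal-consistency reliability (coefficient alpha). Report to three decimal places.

coefficient alpha = 0.674

Σσᵢ² = 0.64 + 2.34 + 0.59 + 1.12 = 4.69
Sum of distinct covariances = 2.40
σ²_T = Σσᵢ² + 2·Σcov = 4.69 + 2 × 2.40 = 9.49
α = (4/3)·(1 − 4.69/9.49) = 0.674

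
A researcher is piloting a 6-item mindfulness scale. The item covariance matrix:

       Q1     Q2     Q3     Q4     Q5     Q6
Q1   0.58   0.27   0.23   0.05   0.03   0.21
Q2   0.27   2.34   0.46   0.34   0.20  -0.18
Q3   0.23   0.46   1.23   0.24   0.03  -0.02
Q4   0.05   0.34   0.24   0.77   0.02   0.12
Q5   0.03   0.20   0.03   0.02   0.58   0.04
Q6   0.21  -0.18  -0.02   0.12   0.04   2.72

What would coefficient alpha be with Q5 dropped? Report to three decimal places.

Remaining items: Q1, Q2, Q3, Q4, Q6 (k = 5).
Σσ²ᵢ = 0.58 + 2.34 + 1.23 + 0.77 + 2.72 = 7.64
σ²_total = 7.64 + 2 × 1.72 = 11.08
α (item deleted) = (5/4)·(1 − 7.64/11.08) = 0.388

coefficient alpha = 0.388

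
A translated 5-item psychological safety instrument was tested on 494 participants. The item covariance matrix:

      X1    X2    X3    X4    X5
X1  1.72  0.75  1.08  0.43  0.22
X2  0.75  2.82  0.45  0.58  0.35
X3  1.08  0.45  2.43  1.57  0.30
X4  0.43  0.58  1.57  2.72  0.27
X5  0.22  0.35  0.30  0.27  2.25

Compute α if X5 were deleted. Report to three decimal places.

α = 0.668

Remaining items: X1, X2, X3, X4 (k = 4).
ΣVar(i) = 1.72 + 2.82 + 2.43 + 2.72 = 9.69
Var(T) = 9.69 + 2 × 4.86 = 19.41
α (item deleted) = (4/3)·(1 − 9.69/19.41) = 0.668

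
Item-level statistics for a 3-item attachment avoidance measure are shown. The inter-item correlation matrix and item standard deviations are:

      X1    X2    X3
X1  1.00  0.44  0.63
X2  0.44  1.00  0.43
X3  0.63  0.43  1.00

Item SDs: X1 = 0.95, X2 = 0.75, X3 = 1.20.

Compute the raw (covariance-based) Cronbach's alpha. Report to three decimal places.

Cronbach's alpha = 0.741

Σσ²ᵢ = 0.95² + 0.75² + 1.20² = 2.9050
Covariances σ_ij = r_ij · s_i · s_j:
  σ(X1,X2) = 0.44 × 0.95 × 0.75 = 0.3135
  σ(X1,X3) = 0.63 × 0.95 × 1.20 = 0.7182
  σ(X2,X3) = 0.43 × 0.75 × 1.20 = 0.3870
σ²_T = Σσ²ᵢ + 2·Σσ_ij = 2.9050 + 2 × 1.4187 = 5.7424
α = (3/2)·(1 − 2.9050/5.7424) = 0.741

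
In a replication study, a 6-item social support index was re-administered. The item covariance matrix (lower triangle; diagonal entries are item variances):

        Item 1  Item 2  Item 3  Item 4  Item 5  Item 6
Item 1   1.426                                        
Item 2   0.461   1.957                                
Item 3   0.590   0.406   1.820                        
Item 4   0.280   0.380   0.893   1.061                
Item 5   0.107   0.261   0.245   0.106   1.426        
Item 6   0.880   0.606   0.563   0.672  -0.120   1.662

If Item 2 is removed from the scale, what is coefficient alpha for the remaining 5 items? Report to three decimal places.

Remaining items: Item 1, Item 3, Item 4, Item 5, Item 6 (k = 5).
Σσ²ᵢ = 1.426 + 1.820 + 1.061 + 1.426 + 1.662 = 7.395
total variance = 7.395 + 2 × 4.216 = 15.827
α (item deleted) = (5/4)·(1 − 7.395/15.827) = 0.666

α = 0.666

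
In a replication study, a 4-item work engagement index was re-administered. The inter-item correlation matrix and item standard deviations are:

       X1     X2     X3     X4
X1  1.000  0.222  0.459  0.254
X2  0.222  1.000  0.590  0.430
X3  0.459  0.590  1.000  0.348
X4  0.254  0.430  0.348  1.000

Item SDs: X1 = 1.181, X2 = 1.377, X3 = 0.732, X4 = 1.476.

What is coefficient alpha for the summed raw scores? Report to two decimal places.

Σσ²ᵢ = 1.181² + 1.377² + 0.732² + 1.476² = 6.0053
Covariances σ_ij = r_ij · s_i · s_j:
  σ(X1,X2) = 0.222 × 1.181 × 1.377 = 0.3610
  σ(X1,X3) = 0.459 × 1.181 × 0.732 = 0.3968
  σ(X1,X4) = 0.254 × 1.181 × 1.476 = 0.4428
  σ(X2,X3) = 0.590 × 1.377 × 0.732 = 0.5947
  σ(X2,X4) = 0.430 × 1.377 × 1.476 = 0.8740
  σ(X3,X4) = 0.348 × 0.732 × 1.476 = 0.3760
σ²_T = Σσ²ᵢ + 2·Σσ_ij = 6.0053 + 2 × 3.0453 = 12.0959
α = (4/3)·(1 − 6.0053/12.0959) = 0.67

α = 0.67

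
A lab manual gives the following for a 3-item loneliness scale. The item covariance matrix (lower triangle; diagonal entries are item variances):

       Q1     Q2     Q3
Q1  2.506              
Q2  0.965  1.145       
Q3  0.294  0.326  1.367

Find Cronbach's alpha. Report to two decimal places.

sum of item variances = 2.506 + 1.145 + 1.367 = 5.018
Sum of off-diagonal covariances = 1.585
σ²_total = 5.018 + 2 × 1.585 = 8.188
α = (k/(k−1))·(1 − sum of item variances/σ²_total) = (3/2)·(1 − 5.018/8.188) = 0.58

α = 0.58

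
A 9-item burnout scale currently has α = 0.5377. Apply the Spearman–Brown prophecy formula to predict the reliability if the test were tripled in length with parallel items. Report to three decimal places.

Length factor m = 3
α' = m·α / (1 + (m−1)·α)
   = 3 × 0.5377 / (1 + (3 − 1) × 0.5377)
   = 1.6131 / 2.0754 = 0.777

predicted reliability = 0.777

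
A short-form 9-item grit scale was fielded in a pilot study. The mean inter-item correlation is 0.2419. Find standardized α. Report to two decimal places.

α = 0.74

Standardized α = k·r̄ / (1 + (k−1)·r̄) = 9 × 0.2419 / (1 + 8 × 0.2419)
  = 2.1771 / 2.9352 = 0.74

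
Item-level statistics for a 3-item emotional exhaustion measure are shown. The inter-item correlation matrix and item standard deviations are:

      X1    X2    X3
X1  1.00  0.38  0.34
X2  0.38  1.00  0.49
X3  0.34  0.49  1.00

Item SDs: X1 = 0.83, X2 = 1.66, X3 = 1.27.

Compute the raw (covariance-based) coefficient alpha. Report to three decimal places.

coefficient alpha = 0.646

Σσ²ᵢ = 0.83² + 1.66² + 1.27² = 5.0574
Covariances σ_ij = r_ij · s_i · s_j:
  σ(X1,X2) = 0.38 × 0.83 × 1.66 = 0.5236
  σ(X1,X3) = 0.34 × 0.83 × 1.27 = 0.3584
  σ(X2,X3) = 0.49 × 1.66 × 1.27 = 1.0330
σ²_T = Σσ²ᵢ + 2·Σσ_ij = 5.0574 + 2 × 1.9150 = 8.8874
α = (3/2)·(1 − 5.0574/8.8874) = 0.646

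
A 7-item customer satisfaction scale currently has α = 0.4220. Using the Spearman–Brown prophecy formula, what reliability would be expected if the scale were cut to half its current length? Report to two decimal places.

predicted reliability = 0.27

Length factor m = 1/2
α' = m·α / (1 − (1−m)·α)
   = 1/2 × 0.4220 / (1 − (1 − 1/2) × 0.4220)
   = 0.2110 / 0.7890 = 0.27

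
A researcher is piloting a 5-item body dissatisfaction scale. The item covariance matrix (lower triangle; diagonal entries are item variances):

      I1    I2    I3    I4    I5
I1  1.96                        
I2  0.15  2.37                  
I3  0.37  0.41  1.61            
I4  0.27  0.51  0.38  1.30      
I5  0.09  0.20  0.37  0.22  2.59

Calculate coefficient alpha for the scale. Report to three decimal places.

α = 0.471

ΣVar(i) = 1.96 + 2.37 + 1.61 + 1.30 + 2.59 = 9.83
Σ_{i<j} σ_ij = 2.97
σ²_T = 9.83 + 2 × 2.97 = 15.77
α = (k/(k−1))·(1 − ΣVar(i)/σ²_T) = (5/4)·(1 − 9.83/15.77) = 0.471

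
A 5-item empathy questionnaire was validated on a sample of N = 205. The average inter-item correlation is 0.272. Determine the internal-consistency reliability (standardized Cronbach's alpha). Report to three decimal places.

α = 0.651

Standardized α = k·r̄ / (1 + (k−1)·r̄) = 5 × 0.272 / (1 + 4 × 0.272)
  = 1.3600 / 2.0880 = 0.651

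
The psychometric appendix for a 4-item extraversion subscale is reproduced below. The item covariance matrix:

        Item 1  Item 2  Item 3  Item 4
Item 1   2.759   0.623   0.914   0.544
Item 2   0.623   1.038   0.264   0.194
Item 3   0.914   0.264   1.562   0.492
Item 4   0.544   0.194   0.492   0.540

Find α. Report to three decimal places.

α = 0.676

Σσ²ᵢ = 2.759 + 1.038 + 1.562 + 0.540 = 5.899
Sum of off-diagonal covariances = 3.031
total variance = 5.899 + 2 × 3.031 = 11.961
α = (k/(k−1))·(1 − Σσ²ᵢ/total variance) = (4/3)·(1 − 5.899/11.961) = 0.676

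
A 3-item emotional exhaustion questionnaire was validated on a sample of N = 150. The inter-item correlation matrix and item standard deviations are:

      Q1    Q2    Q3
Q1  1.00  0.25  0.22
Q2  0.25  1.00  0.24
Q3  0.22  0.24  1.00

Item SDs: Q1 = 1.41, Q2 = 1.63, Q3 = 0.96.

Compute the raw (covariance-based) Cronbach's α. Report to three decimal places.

Cronbach's α = 0.464

Σσ²ᵢ = 1.41² + 1.63² + 0.96² = 5.5666
Covariances σ_ij = r_ij · s_i · s_j:
  σ(Q1,Q2) = 0.25 × 1.41 × 1.63 = 0.5746
  σ(Q1,Q3) = 0.22 × 1.41 × 0.96 = 0.2978
  σ(Q2,Q3) = 0.24 × 1.63 × 0.96 = 0.3756
σ²_T = Σσ²ᵢ + 2·Σσ_ij = 5.5666 + 2 × 1.2480 = 8.0626
α = (3/2)·(1 − 5.5666/8.0626) = 0.464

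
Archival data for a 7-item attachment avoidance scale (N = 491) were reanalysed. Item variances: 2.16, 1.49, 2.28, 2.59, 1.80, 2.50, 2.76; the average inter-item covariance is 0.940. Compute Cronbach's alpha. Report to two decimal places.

Σσ²ᵢ = 2.16 + 1.49 + 2.28 + 2.59 + 1.80 + 2.50 + 2.76 = 15.58
Sum of the 21 distinct covariances = 21 × 0.940 = 19.740
σ²_total = Σσ²ᵢ + 2·Σcov = 15.58 + 2 × 19.740 = 55.060
α = (7/6)·(1 − 15.58/55.060) = 0.84

α = 0.84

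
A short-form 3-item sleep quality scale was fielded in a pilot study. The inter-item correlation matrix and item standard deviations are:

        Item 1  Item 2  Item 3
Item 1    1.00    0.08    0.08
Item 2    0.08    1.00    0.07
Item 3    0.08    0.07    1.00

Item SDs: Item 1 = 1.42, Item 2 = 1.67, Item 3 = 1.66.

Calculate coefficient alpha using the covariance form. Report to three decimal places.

Σσ²ᵢ = 1.42² + 1.67² + 1.66² = 7.5609
Covariances σ_ij = r_ij · s_i · s_j:
  σ(Item 1,Item 2) = 0.08 × 1.42 × 1.67 = 0.1897
  σ(Item 1,Item 3) = 0.08 × 1.42 × 1.66 = 0.1886
  σ(Item 2,Item 3) = 0.07 × 1.67 × 1.66 = 0.1941
σ²_T = Σσ²ᵢ + 2·Σσ_ij = 7.5609 + 2 × 0.5724 = 8.7057
α = (3/2)·(1 − 7.5609/8.7057) = 0.197

α = 0.197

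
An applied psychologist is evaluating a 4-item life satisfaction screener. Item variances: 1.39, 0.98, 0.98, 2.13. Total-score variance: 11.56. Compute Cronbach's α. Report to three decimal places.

ΣVar(i) = 1.39 + 0.98 + 0.98 + 2.13 = 5.48
α = (k/(k−1))·(1 − ΣVar(i)/σ²_T) = (4/3)·(1 − 5.48/11.56) = 0.701

Cronbach's α = 0.701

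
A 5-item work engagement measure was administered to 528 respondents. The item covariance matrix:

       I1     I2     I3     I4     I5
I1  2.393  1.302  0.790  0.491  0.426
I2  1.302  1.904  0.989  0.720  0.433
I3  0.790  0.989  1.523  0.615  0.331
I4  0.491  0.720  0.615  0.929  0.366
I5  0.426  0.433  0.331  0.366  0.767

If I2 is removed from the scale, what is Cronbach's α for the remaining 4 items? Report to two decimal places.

Cronbach's α = 0.69

Remaining items: I1, I3, I4, I5 (k = 4).
Σσ²ᵢ = 2.393 + 1.523 + 0.929 + 0.767 = 5.612
Var(T) = 5.612 + 2 × 3.019 = 11.650
α (item deleted) = (4/3)·(1 − 5.612/11.650) = 0.69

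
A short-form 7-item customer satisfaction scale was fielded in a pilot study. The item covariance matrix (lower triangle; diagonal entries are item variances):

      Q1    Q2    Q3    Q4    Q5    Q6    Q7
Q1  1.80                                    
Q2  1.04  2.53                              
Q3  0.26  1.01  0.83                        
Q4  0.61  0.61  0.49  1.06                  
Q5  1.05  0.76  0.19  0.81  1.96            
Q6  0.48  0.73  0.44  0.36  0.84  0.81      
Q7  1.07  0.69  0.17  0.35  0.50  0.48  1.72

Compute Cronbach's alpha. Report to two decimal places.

sum of item variances = 1.80 + 2.53 + 0.83 + 1.06 + 1.96 + 0.81 + 1.72 = 10.71
Sum of off-diagonal covariances = 12.94
σ²_total = 10.71 + 2 × 12.94 = 36.59
α = (k/(k−1))·(1 − sum of item variances/σ²_total) = (7/6)·(1 − 10.71/36.59) = 0.83

α = 0.83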